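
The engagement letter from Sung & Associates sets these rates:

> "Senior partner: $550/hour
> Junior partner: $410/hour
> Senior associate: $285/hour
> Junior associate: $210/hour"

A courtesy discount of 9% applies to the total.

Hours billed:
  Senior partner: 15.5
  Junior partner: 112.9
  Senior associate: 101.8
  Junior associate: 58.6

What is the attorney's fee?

Senior partner: 15.5 × $550 = $8,525.00
Junior partner: 112.9 × $410 = $46,289.00
Senior associate: 101.8 × $285 = $29,013.00
Junior associate: 58.6 × $210 = $12,306.00
Subtotal: $96,133.00
Less 9% discount: −$8,651.97
Total: $96,133.00 − $8,651.97 = $87,481.03

$87,481.03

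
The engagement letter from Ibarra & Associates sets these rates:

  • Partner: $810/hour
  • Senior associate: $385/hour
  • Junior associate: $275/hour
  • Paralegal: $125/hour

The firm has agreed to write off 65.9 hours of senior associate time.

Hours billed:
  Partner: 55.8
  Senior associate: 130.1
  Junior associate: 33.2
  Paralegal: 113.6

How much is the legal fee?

$93,245.00

Partner: 55.8 × $810 = $45,198.00
Senior associate: 130.1 × $385 = $50,088.50
Junior associate: 33.2 × $275 = $9,130.00
Paralegal: 113.6 × $125 = $14,200.00
Subtotal: $118,616.50
Write-off: 65.9 × $385 = $25,371.50
Total: $118,616.50 − $25,371.50 = $93,245.00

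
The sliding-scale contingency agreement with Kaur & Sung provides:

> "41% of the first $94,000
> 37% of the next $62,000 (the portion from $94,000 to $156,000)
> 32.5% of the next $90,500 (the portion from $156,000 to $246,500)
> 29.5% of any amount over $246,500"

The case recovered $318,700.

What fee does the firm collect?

First $94,000 at 41% = $38,540.00
Next $62,000 at 37% = $22,940.00
Next $90,500 at 32.5% = $29,412.50
Remaining $72,200 at 29.5% = $21,299.00
Fee: $38,540.00 + $22,940.00 + $29,412.50 + $21,299.00 = $112,191.50

$112,191.50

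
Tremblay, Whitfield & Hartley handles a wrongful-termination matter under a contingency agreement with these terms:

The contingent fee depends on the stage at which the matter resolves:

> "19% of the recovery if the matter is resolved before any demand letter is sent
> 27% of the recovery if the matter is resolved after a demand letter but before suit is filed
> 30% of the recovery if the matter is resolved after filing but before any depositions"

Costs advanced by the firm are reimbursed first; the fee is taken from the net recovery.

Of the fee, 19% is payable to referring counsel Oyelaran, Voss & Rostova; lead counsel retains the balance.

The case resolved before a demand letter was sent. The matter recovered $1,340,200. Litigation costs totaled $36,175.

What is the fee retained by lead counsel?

Fee base (net of costs): $1,340,200 − $36,175 = $1,304,025
The matter resolved before a demand letter was sent, so the 19% rate applies.
$1,304,025 × 19% = $247,764.75
Referral share: 19% of $247,764.75 = $47,075.30; lead counsel retains $247,764.75 − $47,075.30 = $200,689.45.

$200,689.45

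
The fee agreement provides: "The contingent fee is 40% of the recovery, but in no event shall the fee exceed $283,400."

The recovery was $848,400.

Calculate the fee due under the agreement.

$283,400.00

40% of $848,400 = $339,360.00
That exceeds the $283,400 cap, so the fee is capped at $283,400.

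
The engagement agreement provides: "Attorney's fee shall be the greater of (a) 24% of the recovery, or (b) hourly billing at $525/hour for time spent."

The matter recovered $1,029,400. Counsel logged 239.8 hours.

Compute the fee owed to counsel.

(a) 24% of $1,029,400 = $247,056.00
(b) 239.8 × $525 = $125,895.00
The greater is (a): $247,056.00.

$247,056.00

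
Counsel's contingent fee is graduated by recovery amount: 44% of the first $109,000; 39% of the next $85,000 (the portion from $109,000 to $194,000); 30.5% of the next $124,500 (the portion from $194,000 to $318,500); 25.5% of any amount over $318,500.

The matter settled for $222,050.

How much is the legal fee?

$89,665.25

First $109,000 at 44% = $47,960.00
Next $85,000 at 39% = $33,150.00
Remaining $28,050 at 30.5% = $8,555.25
Fee: $47,960.00 + $33,150.00 + $8,555.25 = $89,665.25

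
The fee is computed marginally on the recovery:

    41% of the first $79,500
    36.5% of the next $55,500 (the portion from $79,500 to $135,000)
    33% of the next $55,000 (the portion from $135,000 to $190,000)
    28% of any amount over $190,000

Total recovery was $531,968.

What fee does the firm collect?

First $79,500 at 41% = $32,595.00
Next $55,500 at 36.5% = $20,257.50
Next $55,000 at 33% = $18,150.00
Remaining $341,968 at 28% = $95,751.04
Fee: $32,595.00 + $20,257.50 + $18,150.00 + $95,751.04 = $166,753.54

$166,753.54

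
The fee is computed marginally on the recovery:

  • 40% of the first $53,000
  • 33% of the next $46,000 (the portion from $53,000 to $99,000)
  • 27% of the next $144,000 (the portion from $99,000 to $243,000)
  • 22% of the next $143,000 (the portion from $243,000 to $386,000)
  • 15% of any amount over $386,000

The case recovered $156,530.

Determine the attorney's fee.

First $53,000 at 40% = $21,200.00
Next $46,000 at 33% = $15,180.00
Remaining $57,530 at 27% = $15,533.10
Fee: $21,200.00 + $15,180.00 + $15,533.10 = $51,913.10

$51,913.10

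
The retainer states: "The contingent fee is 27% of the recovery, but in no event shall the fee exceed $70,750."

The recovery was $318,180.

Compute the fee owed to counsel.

27% of $318,180 = $85,908.60
That exceeds the $70,750 cap, so the fee is capped at $70,750.

$70,750.00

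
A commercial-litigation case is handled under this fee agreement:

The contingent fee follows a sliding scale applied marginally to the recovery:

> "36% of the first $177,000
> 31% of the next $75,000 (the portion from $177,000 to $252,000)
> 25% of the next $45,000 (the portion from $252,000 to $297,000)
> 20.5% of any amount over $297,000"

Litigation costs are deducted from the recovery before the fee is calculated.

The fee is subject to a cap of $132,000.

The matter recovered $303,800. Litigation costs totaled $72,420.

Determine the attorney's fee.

$80,577.80

Fee base (net of costs): $303,800 − $72,420 = $231,380
First $177,000 at 36% = $63,720.00
Remaining $54,380 at 31% = $16,857.80
Fee: $63,720.00 + $16,857.80 = $80,577.80
$80,577.80 is under the $132,000 cap.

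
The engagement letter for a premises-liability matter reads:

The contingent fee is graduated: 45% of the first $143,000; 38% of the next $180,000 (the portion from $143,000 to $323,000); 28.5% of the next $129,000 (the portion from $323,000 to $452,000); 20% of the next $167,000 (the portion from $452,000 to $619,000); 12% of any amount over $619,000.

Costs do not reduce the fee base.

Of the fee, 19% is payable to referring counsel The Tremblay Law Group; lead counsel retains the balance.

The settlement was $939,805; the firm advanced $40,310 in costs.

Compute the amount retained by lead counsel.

Fee base is the gross recovery, $939,805; costs are reimbursed separately.
First $143,000 at 45% = $64,350.00
Next $180,000 at 38% = $68,400.00
Next $129,000 at 28.5% = $36,765.00
Next $167,000 at 20% = $33,400.00
Remaining $320,805 at 12% = $38,496.60
Fee: $64,350.00 + $68,400.00 + $36,765.00 + $33,400.00 + $38,496.60 = $241,411.60
Referral share: 19% of $241,411.60 = $45,868.20; lead counsel retains $241,411.60 − $45,868.20 = $195,543.40.

$195,543.40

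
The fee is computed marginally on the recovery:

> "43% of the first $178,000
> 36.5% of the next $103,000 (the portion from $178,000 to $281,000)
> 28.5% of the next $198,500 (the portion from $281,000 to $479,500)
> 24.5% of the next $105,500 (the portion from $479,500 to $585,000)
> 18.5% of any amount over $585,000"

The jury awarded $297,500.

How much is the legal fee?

$118,837.50

First $178,000 at 43% = $76,540.00
Next $103,000 at 36.5% = $37,595.00
Remaining $16,500 at 28.5% = $4,702.50
Fee: $76,540.00 + $37,595.00 + $4,702.50 = $118,837.50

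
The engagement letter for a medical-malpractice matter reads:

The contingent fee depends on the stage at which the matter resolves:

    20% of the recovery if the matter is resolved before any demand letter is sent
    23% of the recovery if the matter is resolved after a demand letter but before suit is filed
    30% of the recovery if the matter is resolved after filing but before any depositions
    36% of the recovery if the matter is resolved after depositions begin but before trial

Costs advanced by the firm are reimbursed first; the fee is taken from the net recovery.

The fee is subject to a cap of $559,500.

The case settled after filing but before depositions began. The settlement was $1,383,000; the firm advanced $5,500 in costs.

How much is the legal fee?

$413,250.00

Fee base (net of costs): $1,383,000 − $5,500 = $1,377,500
The matter settled after filing but before depositions began, so the 30% rate applies.
$1,377,500 × 30% = $413,250.00
$413,250.00 is under the $559,500 cap.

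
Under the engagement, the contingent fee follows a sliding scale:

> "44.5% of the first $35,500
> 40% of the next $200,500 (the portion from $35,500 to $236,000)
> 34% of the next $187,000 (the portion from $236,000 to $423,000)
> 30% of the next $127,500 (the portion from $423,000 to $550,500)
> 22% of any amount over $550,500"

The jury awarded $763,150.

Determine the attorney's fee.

$244,610.50

First $35,500 at 44.5% = $15,797.50
Next $200,500 at 40% = $80,200.00
Next $187,000 at 34% = $63,580.00
Next $127,500 at 30% = $38,250.00
Remaining $212,650 at 22% = $46,783.00
Fee: $15,797.50 + $80,200.00 + $63,580.00 + $38,250.00 + $46,783.00 = $244,610.50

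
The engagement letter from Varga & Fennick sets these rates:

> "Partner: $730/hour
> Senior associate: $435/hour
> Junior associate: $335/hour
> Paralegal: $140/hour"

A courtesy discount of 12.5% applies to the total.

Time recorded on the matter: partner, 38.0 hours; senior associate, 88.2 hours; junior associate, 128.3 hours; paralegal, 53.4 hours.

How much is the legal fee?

Partner: 38.0 × $730 = $27,740.00
Senior associate: 88.2 × $435 = $38,367.00
Junior associate: 128.3 × $335 = $42,980.50
Paralegal: 53.4 × $140 = $7,476.00
Subtotal: $116,563.50
Less 12.5% discount: −$14,570.44
Total: $116,563.50 − $14,570.44 = $101,993.06

$101,993.06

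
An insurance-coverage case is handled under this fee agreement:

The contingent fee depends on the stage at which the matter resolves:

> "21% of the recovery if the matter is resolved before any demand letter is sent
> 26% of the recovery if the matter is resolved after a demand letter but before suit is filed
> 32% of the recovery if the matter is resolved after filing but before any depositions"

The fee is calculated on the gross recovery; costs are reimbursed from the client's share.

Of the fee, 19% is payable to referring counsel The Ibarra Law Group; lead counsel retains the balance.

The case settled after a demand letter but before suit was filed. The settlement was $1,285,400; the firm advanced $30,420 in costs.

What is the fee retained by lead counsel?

$270,705.24

Fee base is the gross recovery, $1,285,400; costs are reimbursed separately.
The matter settled after a demand letter but before suit was filed, so the 26% rate applies.
$1,285,400 × 26% = $334,204.00
Referral share: 19% of $334,204.00 = $63,498.76; lead counsel retains $334,204.00 − $63,498.76 = $270,705.24.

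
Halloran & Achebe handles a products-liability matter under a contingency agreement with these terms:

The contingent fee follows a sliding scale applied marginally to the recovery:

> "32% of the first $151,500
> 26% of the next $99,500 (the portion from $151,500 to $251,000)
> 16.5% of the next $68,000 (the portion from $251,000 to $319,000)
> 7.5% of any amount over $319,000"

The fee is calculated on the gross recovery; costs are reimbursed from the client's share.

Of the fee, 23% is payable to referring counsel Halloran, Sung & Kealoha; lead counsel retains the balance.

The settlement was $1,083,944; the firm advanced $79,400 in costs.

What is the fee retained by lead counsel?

Fee base is the gross recovery, $1,083,944; costs are reimbursed separately.
First $151,500 at 32% = $48,480.00
Next $99,500 at 26% = $25,870.00
Next $68,000 at 16.5% = $11,220.00
Remaining $764,944 at 7.5% = $57,370.80
Fee: $48,480.00 + $25,870.00 + $11,220.00 + $57,370.80 = $142,940.80
Referral share: 23% of $142,940.80 = $32,876.38; lead counsel retains $142,940.80 − $32,876.38 = $110,064.42.

$110,064.42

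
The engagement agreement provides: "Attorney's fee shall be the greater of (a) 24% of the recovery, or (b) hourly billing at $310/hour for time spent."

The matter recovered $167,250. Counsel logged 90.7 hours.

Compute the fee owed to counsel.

$40,140.00

(a) 24% of $167,250 = $40,140.00
(b) 90.7 × $310 = $28,117.00
The greater is (a): $40,140.00.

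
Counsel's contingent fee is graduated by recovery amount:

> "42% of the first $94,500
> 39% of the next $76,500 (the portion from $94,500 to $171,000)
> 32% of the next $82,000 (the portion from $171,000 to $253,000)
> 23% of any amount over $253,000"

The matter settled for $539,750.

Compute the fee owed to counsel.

First $94,500 at 42% = $39,690.00
Next $76,500 at 39% = $29,835.00
Next $82,000 at 32% = $26,240.00
Remaining $286,750 at 23% = $65,952.50
Fee: $39,690.00 + $29,835.00 + $26,240.00 + $65,952.50 = $161,717.50

$161,717.50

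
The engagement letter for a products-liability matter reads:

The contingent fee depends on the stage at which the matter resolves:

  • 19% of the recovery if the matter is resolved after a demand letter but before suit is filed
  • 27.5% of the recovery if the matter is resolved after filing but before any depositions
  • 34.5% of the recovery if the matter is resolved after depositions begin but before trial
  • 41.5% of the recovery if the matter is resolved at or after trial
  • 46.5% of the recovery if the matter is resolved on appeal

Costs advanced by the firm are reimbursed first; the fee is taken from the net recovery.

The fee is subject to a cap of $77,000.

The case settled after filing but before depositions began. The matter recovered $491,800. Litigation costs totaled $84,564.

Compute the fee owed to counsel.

$77,000.00

Fee base (net of costs): $491,800 − $84,564 = $407,236
The matter settled after filing but before depositions began, so the 27.5% rate applies.
$407,236 × 27.5% = $111,989.90
$111,989.90 exceeds the $77,000 cap, so the fee is capped at $77,000.00.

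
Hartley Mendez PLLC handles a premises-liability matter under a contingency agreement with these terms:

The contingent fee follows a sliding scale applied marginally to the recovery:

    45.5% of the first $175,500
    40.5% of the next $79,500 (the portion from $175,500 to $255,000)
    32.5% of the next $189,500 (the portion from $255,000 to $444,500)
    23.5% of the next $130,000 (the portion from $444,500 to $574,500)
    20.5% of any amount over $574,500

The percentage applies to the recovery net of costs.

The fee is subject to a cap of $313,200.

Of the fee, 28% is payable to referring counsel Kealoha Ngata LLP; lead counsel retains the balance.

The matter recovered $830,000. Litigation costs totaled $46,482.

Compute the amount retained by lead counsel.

$177,866.06

Fee base (net of costs): $830,000 − $46,482 = $783,518
First $175,500 at 45.5% = $79,852.50
Next $79,500 at 40.5% = $32,197.50
Next $189,500 at 32.5% = $61,587.50
Next $130,000 at 23.5% = $30,550.00
Remaining $209,018 at 20.5% = $42,848.69
Fee: $79,852.50 + $32,197.50 + $61,587.50 + $30,550.00 + $42,848.69 = $247,036.19
$247,036.19 is under the $313,200 cap.
Referral share: 28% of $247,036.19 = $69,170.13; lead counsel retains $247,036.19 − $69,170.13 = $177,866.06.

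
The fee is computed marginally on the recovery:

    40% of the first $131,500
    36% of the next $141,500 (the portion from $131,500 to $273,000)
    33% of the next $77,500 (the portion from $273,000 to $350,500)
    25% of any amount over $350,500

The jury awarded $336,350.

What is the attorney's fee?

$124,445.50

First $131,500 at 40% = $52,600.00
Next $141,500 at 36% = $50,940.00
Remaining $63,350 at 33% = $20,905.50
Fee: $52,600.00 + $50,940.00 + $20,905.50 = $124,445.50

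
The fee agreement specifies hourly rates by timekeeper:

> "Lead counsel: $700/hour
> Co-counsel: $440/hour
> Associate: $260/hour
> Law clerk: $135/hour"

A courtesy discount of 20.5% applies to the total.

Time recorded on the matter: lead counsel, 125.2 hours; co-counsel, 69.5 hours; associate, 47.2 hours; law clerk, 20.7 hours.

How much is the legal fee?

Lead counsel: 125.2 × $700 = $87,640.00
Co-counsel: 69.5 × $440 = $30,580.00
Associate: 47.2 × $260 = $12,272.00
Law clerk: 20.7 × $135 = $2,794.50
Subtotal: $133,286.50
Less 20.5% discount: −$27,323.73
Total: $133,286.50 − $27,323.73 = $105,962.77

$105,962.77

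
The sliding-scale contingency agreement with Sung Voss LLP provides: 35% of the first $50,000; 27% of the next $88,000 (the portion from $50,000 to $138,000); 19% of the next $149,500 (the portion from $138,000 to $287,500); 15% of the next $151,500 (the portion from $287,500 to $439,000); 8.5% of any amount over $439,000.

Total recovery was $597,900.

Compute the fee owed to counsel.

First $50,000 at 35% = $17,500.00
Next $88,000 at 27% = $23,760.00
Next $149,500 at 19% = $28,405.00
Next $151,500 at 15% = $22,725.00
Remaining $158,900 at 8.5% = $13,506.50
Fee: $17,500.00 + $23,760.00 + $28,405.00 + $22,725.00 + $13,506.50 = $105,896.50

$105,896.50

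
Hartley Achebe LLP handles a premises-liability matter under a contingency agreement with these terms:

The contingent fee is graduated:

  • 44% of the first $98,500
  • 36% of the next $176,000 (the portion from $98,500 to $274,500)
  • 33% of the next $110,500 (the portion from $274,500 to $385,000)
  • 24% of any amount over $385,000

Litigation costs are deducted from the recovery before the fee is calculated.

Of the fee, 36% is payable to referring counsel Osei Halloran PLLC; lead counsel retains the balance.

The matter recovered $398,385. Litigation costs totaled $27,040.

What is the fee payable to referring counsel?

$49,917.19

Fee base (net of costs): $398,385 − $27,040 = $371,345
First $98,500 at 44% = $43,340.00
Next $176,000 at 36% = $63,360.00
Remaining $96,845 at 33% = $31,958.85
Fee: $43,340.00 + $63,360.00 + $31,958.85 = $138,658.85
Referral share: 36% of $138,658.85 = $49,917.19; lead counsel retains $138,658.85 − $49,917.19 = $88,741.66.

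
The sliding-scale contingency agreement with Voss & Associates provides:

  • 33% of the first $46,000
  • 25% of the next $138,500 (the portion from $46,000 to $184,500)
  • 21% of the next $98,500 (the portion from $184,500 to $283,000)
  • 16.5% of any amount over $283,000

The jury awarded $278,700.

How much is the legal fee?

First $46,000 at 33% = $15,180.00
Next $138,500 at 25% = $34,625.00
Remaining $94,200 at 21% = $19,782.00
Fee: $15,180.00 + $34,625.00 + $19,782.00 = $69,587.00

$69,587.00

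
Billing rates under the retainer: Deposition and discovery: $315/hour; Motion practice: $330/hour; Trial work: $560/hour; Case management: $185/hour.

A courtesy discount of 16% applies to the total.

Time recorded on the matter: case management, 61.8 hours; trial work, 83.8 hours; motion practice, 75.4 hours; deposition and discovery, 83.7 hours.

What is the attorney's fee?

Deposition and discovery: 83.7 × $315 = $26,365.50
Motion practice: 75.4 × $330 = $24,882.00
Trial work: 83.8 × $560 = $46,928.00
Case management: 61.8 × $185 = $11,433.00
Subtotal: $109,608.50
Less 16% discount: −$17,537.36
Total: $109,608.50 − $17,537.36 = $92,071.14

$92,071.14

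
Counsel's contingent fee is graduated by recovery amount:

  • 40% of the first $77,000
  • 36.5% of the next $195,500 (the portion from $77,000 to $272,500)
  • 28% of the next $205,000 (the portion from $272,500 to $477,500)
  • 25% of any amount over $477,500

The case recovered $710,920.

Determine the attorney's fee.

$217,912.50

First $77,000 at 40% = $30,800.00
Next $195,500 at 36.5% = $71,357.50
Next $205,000 at 28% = $57,400.00
Remaining $233,420 at 25% = $58,355.00
Fee: $30,800.00 + $71,357.50 + $57,400.00 + $58,355.00 = $217,912.50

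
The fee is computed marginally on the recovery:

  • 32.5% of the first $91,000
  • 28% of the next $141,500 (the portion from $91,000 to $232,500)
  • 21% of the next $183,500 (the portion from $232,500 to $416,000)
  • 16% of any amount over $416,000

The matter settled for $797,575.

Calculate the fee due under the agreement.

First $91,000 at 32.5% = $29,575.00
Next $141,500 at 28% = $39,620.00
Next $183,500 at 21% = $38,535.00
Remaining $381,575 at 16% = $61,052.00
Fee: $29,575.00 + $39,620.00 + $38,535.00 + $61,052.00 = $168,782.00

$168,782.00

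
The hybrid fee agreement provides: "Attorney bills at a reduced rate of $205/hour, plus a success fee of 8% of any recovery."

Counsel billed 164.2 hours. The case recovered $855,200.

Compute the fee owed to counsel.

$102,077.00

Hourly: 164.2 × $205 = $33,661.00
Success fee: 8% of $855,200 = $68,416.00
Total: $33,661.00 + $68,416.00 = $102,077.00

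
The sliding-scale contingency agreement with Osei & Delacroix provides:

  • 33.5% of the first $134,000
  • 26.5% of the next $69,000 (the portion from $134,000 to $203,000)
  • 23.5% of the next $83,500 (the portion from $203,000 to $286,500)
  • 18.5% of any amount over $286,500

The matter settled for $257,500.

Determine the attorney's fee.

$75,982.50

First $134,000 at 33.5% = $44,890.00
Next $69,000 at 26.5% = $18,285.00
Remaining $54,500 at 23.5% = $12,807.50
Fee: $44,890.00 + $18,285.00 + $12,807.50 = $75,982.50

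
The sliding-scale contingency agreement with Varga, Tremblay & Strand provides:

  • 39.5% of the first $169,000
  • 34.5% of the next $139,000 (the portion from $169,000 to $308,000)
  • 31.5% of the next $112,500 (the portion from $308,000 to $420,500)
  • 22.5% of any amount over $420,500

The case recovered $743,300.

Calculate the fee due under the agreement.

$222,777.50

First $169,000 at 39.5% = $66,755.00
Next $139,000 at 34.5% = $47,955.00
Next $112,500 at 31.5% = $35,437.50
Remaining $322,800 at 22.5% = $72,630.00
Fee: $66,755.00 + $47,955.00 + $35,437.50 + $72,630.00 = $222,777.50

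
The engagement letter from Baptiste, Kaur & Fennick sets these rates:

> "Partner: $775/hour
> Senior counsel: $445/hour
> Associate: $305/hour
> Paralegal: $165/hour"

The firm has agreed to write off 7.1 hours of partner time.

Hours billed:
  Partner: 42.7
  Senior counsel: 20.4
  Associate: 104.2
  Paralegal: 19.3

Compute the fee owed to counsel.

Partner: 42.7 × $775 = $33,092.50
Senior counsel: 20.4 × $445 = $9,078.00
Associate: 104.2 × $305 = $31,781.00
Paralegal: 19.3 × $165 = $3,184.50
Subtotal: $77,136.00
Write-off: 7.1 × $775 = $5,502.50
Total: $77,136.00 − $5,502.50 = $71,633.50

$71,633.50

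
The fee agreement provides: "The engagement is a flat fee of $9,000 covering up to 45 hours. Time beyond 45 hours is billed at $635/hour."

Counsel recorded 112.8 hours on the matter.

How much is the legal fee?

$52,053.00

Flat fee: $9,000.00
Excess hours: 112.8 − 45 = 67.8
Overrun: 67.8 × $635 = $43,053.00
Total: $9,000.00 + $43,053.00 = $52,053.00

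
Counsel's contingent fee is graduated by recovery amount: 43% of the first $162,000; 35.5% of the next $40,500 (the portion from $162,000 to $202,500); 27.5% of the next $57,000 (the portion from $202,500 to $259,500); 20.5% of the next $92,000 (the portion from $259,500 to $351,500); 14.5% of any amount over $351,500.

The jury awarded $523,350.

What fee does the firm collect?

$143,490.75

First $162,000 at 43% = $69,660.00
Next $40,500 at 35.5% = $14,377.50
Next $57,000 at 27.5% = $15,675.00
Next $92,000 at 20.5% = $18,860.00
Remaining $171,850 at 14.5% = $24,918.25
Fee: $69,660.00 + $14,377.50 + $15,675.00 + $18,860.00 + $24,918.25 = $143,490.75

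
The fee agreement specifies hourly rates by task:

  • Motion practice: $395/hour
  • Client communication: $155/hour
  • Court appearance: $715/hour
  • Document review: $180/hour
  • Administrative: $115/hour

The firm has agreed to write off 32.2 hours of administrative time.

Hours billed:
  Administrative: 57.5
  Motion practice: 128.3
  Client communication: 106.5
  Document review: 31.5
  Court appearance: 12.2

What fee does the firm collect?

$84,488.50

Motion practice: 128.3 × $395 = $50,678.50
Client communication: 106.5 × $155 = $16,507.50
Court appearance: 12.2 × $715 = $8,723.00
Document review: 31.5 × $180 = $5,670.00
Administrative: 57.5 × $115 = $6,612.50
Subtotal: $88,191.50
Write-off: 32.2 × $115 = $3,703.00
Total: $88,191.50 − $3,703.00 = $84,488.50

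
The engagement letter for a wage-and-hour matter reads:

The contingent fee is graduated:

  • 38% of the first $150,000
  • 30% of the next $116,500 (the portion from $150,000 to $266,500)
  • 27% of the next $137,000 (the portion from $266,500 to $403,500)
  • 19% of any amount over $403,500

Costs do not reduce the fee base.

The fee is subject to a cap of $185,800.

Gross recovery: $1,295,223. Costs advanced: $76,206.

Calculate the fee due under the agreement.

$185,800.00

Fee base is the gross recovery, $1,295,223; costs are reimbursed separately.
First $150,000 at 38% = $57,000.00
Next $116,500 at 30% = $34,950.00
Next $137,000 at 27% = $36,990.00
Remaining $891,723 at 19% = $169,427.37
Fee: $57,000.00 + $34,950.00 + $36,990.00 + $169,427.37 = $298,367.37
$298,367.37 exceeds the $185,800 cap, so the fee is capped at $185,800.00.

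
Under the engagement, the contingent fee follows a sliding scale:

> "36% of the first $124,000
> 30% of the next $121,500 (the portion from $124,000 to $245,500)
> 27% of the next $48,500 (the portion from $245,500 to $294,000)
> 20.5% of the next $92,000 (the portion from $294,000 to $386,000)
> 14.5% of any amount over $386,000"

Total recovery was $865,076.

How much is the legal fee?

First $124,000 at 36% = $44,640.00
Next $121,500 at 30% = $36,450.00
Next $48,500 at 27% = $13,095.00
Next $92,000 at 20.5% = $18,860.00
Remaining $479,076 at 14.5% = $69,466.02
Fee: $44,640.00 + $36,450.00 + $13,095.00 + $18,860.00 + $69,466.02 = $182,511.02

$182,511.02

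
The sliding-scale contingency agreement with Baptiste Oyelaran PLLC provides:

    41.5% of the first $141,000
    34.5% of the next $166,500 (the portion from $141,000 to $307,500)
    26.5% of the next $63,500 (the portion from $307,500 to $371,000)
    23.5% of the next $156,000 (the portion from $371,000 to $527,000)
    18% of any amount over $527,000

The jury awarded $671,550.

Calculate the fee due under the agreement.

$195,464.00

First $141,000 at 41.5% = $58,515.00
Next $166,500 at 34.5% = $57,442.50
Next $63,500 at 26.5% = $16,827.50
Next $156,000 at 23.5% = $36,660.00
Remaining $144,550 at 18% = $26,019.00
Fee: $58,515.00 + $57,442.50 + $16,827.50 + $36,660.00 + $26,019.00 = $195,464.00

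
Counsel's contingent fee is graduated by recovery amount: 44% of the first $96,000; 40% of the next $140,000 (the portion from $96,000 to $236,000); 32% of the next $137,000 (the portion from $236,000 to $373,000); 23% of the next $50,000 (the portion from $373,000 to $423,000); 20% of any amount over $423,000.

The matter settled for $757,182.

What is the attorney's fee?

$220,416.40

First $96,000 at 44% = $42,240.00
Next $140,000 at 40% = $56,000.00
Next $137,000 at 32% = $43,840.00
Next $50,000 at 23% = $11,500.00
Remaining $334,182 at 20% = $66,836.40
Fee: $42,240.00 + $56,000.00 + $43,840.00 + $11,500.00 + $66,836.40 = $220,416.40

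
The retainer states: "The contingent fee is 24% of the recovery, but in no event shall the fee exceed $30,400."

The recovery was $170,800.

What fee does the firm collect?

24% of $170,800 = $40,992.00
That exceeds the $30,400 cap, so the fee is capped at $30,400.

$30,400.00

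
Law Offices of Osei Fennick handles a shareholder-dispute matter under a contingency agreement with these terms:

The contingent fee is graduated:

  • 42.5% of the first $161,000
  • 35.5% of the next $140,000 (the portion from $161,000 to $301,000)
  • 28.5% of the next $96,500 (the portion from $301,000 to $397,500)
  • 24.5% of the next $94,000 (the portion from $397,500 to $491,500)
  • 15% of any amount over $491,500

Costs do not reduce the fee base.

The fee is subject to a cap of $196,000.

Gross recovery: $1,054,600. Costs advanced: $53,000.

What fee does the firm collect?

Fee base is the gross recovery, $1,054,600; costs are reimbursed separately.
First $161,000 at 42.5% = $68,425.00
Next $140,000 at 35.5% = $49,700.00
Next $96,500 at 28.5% = $27,502.50
Next $94,000 at 24.5% = $23,030.00
Remaining $563,100 at 15% = $84,465.00
Fee: $68,425.00 + $49,700.00 + $27,502.50 + $23,030.00 + $84,465.00 = $253,122.50
$253,122.50 exceeds the $196,000 cap, so the fee is capped at $196,000.00.

$196,000.00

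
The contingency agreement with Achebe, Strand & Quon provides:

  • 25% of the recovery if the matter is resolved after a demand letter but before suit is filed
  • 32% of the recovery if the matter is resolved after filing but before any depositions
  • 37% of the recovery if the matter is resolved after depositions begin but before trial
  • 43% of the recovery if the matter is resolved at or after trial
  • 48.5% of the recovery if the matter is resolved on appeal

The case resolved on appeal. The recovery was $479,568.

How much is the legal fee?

$232,590.48

The matter resolved on appeal, so the 48.5% rate applies.
$479,568 × 48.5% = $232,590.48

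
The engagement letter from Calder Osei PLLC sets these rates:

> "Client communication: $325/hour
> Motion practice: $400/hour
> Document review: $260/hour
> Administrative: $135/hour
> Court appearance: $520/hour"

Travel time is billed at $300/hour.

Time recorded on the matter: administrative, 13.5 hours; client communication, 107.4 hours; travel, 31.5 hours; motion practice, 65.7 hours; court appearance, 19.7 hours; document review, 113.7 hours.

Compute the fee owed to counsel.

$112,263.50

Client communication: 107.4 × $325 = $34,905.00
Motion practice: 65.7 × $400 = $26,280.00
Document review: 113.7 × $260 = $29,562.00
Administrative: 13.5 × $135 = $1,822.50
Court appearance: 19.7 × $520 = $10,244.00
Subtotal: $34,905.00 + $26,280.00 + $29,562.00 + $1,822.50 + $10,244.00 = $102,813.50
Travel: 31.5 × $300 = $9,450.00
Total: $102,813.50 + $9,450.00 = $112,263.50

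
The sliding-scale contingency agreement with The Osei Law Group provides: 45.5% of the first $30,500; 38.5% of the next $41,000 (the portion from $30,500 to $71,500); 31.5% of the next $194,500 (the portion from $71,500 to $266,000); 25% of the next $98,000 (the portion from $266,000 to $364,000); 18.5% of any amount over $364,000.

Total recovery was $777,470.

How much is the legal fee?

First $30,500 at 45.5% = $13,877.50
Next $41,000 at 38.5% = $15,785.00
Next $194,500 at 31.5% = $61,267.50
Next $98,000 at 25% = $24,500.00
Remaining $413,470 at 18.5% = $76,491.95
Fee: $13,877.50 + $15,785.00 + $61,267.50 + $24,500.00 + $76,491.95 = $191,921.95

$191,921.95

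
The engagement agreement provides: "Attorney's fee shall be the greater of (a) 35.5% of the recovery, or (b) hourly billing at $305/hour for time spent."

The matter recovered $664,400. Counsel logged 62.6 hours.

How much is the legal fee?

(a) 35.5% of $664,400 = $235,862.00
(b) 62.6 × $305 = $19,093.00
The greater is (a): $235,862.00.

$235,862.00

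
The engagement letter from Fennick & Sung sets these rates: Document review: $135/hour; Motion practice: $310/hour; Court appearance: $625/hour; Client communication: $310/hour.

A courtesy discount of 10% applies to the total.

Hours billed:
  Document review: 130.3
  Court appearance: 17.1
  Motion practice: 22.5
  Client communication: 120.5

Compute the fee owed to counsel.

$65,347.20

Document review: 130.3 × $135 = $17,590.50
Motion practice: 22.5 × $310 = $6,975.00
Court appearance: 17.1 × $625 = $10,687.50
Client communication: 120.5 × $310 = $37,355.00
Subtotal: $72,608.00
Less 10% discount: −$7,260.80
Total: $72,608.00 − $7,260.80 = $65,347.20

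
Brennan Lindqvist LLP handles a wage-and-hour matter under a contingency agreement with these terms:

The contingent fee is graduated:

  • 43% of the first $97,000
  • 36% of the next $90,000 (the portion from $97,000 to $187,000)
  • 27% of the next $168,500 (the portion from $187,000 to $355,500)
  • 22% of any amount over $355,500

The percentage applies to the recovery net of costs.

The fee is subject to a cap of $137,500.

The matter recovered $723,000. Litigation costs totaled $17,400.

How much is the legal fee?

$137,500.00

Fee base (net of costs): $723,000 − $17,400 = $705,600
First $97,000 at 43% = $41,710.00
Next $90,000 at 36% = $32,400.00
Next $168,500 at 27% = $45,495.00
Remaining $350,100 at 22% = $77,022.00
Fee: $41,710.00 + $32,400.00 + $45,495.00 + $77,022.00 = $196,627.00
$196,627.00 exceeds the $137,500 cap, so the fee is capped at $137,500.00.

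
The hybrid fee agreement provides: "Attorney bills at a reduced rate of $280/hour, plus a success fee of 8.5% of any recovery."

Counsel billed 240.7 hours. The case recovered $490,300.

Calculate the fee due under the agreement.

$109,071.50

Hourly: 240.7 × $280 = $67,396.00
Success fee: 8.5% of $490,300 = $41,675.50
Total: $67,396.00 + $41,675.50 = $109,071.50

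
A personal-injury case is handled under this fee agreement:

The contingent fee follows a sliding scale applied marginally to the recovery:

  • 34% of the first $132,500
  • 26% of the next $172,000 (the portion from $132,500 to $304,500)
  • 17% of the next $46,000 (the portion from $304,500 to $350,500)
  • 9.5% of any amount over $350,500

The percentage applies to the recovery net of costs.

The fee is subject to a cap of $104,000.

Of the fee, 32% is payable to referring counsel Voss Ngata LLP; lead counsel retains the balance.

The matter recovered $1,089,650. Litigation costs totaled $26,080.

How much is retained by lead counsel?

$70,720.00

Fee base (net of costs): $1,089,650 − $26,080 = $1,063,570
First $132,500 at 34% = $45,050.00
Next $172,000 at 26% = $44,720.00
Next $46,000 at 17% = $7,820.00
Remaining $713,070 at 9.5% = $67,741.65
Fee: $45,050.00 + $44,720.00 + $7,820.00 + $67,741.65 = $165,331.65
$165,331.65 exceeds the $104,000 cap, so the fee is capped at $104,000.00.
Referral share: 32% of $104,000.00 = $33,280.00; lead counsel retains $104,000.00 − $33,280.00 = $70,720.00.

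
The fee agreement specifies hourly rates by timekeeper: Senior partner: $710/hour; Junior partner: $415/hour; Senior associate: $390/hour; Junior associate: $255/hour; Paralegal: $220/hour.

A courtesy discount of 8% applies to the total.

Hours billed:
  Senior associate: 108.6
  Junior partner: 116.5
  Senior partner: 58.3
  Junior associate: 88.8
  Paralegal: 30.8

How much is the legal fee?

Senior partner: 58.3 × $710 = $41,393.00
Junior partner: 116.5 × $415 = $48,347.50
Senior associate: 108.6 × $390 = $42,354.00
Junior associate: 88.8 × $255 = $22,644.00
Paralegal: 30.8 × $220 = $6,776.00
Subtotal: $161,514.50
Less 8% discount: −$12,921.16
Total: $161,514.50 − $12,921.16 = $148,593.34

$148,593.34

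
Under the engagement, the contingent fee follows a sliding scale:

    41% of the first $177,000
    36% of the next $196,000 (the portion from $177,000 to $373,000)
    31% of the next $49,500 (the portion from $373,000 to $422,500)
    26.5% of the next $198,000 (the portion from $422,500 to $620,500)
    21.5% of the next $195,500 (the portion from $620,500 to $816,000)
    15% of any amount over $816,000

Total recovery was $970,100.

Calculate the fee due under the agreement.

First $177,000 at 41% = $72,570.00
Next $196,000 at 36% = $70,560.00
Next $49,500 at 31% = $15,345.00
Next $198,000 at 26.5% = $52,470.00
Next $195,500 at 21.5% = $42,032.50
Remaining $154,100 at 15% = $23,115.00
Fee: $72,570.00 + $70,560.00 + $15,345.00 + $52,470.00 + $42,032.50 + $23,115.00 = $276,092.50

$276,092.50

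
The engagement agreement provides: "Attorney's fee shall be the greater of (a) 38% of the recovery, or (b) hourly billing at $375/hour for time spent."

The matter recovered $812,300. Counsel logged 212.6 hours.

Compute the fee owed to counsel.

(a) 38% of $812,300 = $308,674.00
(b) 212.6 × $375 = $79,725.00
The greater is (a): $308,674.00.

$308,674.00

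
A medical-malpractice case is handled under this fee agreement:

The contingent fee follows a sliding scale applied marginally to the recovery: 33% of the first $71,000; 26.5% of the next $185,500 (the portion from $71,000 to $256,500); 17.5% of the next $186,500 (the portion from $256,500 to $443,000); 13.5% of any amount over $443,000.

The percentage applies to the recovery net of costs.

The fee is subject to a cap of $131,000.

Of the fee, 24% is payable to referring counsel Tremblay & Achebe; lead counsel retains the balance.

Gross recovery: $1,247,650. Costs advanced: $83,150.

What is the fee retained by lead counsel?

$99,560.00

Fee base (net of costs): $1,247,650 − $83,150 = $1,164,500
First $71,000 at 33% = $23,430.00
Next $185,500 at 26.5% = $49,157.50
Next $186,500 at 17.5% = $32,637.50
Remaining $721,500 at 13.5% = $97,402.50
Fee: $23,430.00 + $49,157.50 + $32,637.50 + $97,402.50 = $202,627.50
$202,627.50 exceeds the $131,000 cap, so the fee is capped at $131,000.00.
Referral share: 24% of $131,000.00 = $31,440.00; lead counsel retains $131,000.00 − $31,440.00 = $99,560.00.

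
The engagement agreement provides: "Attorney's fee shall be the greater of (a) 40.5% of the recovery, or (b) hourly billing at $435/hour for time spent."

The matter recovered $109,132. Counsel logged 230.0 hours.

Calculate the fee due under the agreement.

$100,050.00

(a) 40.5% of $109,132 = $44,198.46
(b) 230.0 × $435 = $100,050.00
The greater is (b): $100,050.00.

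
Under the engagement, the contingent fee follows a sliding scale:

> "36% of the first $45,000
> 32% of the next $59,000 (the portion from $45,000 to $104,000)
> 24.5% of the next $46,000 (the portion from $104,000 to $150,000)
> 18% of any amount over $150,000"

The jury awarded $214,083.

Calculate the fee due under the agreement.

$57,884.94

First $45,000 at 36% = $16,200.00
Next $59,000 at 32% = $18,880.00
Next $46,000 at 24.5% = $11,270.00
Remaining $64,083 at 18% = $11,534.94
Fee: $16,200.00 + $18,880.00 + $11,270.00 + $11,534.94 = $57,884.94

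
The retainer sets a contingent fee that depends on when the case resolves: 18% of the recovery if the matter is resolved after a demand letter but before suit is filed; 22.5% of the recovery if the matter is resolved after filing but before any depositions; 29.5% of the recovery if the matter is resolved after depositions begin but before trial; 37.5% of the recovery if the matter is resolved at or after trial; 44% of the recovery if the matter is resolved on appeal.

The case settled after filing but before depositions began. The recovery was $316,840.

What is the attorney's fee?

$71,289.00

The matter settled after filing but before depositions began, so the 22.5% rate applies.
$316,840 × 22.5% = $71,289.00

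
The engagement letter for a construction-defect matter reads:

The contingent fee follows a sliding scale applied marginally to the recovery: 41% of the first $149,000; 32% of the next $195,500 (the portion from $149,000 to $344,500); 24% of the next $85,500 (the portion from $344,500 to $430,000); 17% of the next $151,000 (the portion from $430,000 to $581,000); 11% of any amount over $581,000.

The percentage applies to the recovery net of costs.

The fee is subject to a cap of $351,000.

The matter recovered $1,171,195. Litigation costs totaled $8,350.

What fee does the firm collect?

Fee base (net of costs): $1,171,195 − $8,350 = $1,162,845
First $149,000 at 41% = $61,090.00
Next $195,500 at 32% = $62,560.00
Next $85,500 at 24% = $20,520.00
Next $151,000 at 17% = $25,670.00
Remaining $581,845 at 11% = $64,002.95
Fee: $61,090.00 + $62,560.00 + $20,520.00 + $25,670.00 + $64,002.95 = $233,842.95
$233,842.95 is under the $351,000 cap.

$233,842.95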